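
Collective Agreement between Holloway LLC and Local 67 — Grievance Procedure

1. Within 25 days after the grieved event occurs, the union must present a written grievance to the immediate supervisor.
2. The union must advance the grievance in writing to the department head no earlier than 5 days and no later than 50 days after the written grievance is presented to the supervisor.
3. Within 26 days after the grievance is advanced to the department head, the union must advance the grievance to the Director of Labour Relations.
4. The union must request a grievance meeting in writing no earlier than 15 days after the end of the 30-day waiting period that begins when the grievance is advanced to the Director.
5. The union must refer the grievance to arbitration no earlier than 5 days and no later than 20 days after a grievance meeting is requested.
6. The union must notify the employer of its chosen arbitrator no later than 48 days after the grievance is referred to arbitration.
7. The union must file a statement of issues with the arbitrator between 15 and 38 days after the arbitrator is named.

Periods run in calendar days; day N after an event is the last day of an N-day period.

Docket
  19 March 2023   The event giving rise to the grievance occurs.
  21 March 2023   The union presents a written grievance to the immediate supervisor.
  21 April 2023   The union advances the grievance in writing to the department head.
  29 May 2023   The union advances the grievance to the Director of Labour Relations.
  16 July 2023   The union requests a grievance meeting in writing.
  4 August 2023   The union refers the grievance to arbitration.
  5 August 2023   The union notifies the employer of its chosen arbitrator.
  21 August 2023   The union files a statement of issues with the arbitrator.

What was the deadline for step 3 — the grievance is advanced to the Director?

Step 3 runs from 21 April 2023, when the grievance is advanced to the department head. 26 days after 21 April 2023 is 17 May 2023.

17 May 2023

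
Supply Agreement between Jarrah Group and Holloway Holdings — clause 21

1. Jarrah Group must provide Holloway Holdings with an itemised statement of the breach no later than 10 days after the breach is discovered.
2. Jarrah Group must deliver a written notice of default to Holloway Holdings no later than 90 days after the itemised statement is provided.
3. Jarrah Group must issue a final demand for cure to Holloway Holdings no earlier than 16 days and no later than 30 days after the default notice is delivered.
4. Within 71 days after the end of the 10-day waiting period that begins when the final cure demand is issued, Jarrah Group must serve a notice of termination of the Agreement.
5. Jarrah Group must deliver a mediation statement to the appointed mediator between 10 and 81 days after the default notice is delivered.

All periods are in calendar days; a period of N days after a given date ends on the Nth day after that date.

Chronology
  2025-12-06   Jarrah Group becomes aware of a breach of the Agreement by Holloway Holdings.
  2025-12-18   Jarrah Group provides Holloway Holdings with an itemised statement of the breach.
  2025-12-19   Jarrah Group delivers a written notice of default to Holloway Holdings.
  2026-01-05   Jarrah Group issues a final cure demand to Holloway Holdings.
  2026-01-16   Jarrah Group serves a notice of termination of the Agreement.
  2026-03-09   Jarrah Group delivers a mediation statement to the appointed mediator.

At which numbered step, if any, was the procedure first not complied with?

Step 1: 10 days after 2025-12-06 (when the breach is discovered) is 2025-12-16; done 2025-12-18 — 2 days late.

Step 1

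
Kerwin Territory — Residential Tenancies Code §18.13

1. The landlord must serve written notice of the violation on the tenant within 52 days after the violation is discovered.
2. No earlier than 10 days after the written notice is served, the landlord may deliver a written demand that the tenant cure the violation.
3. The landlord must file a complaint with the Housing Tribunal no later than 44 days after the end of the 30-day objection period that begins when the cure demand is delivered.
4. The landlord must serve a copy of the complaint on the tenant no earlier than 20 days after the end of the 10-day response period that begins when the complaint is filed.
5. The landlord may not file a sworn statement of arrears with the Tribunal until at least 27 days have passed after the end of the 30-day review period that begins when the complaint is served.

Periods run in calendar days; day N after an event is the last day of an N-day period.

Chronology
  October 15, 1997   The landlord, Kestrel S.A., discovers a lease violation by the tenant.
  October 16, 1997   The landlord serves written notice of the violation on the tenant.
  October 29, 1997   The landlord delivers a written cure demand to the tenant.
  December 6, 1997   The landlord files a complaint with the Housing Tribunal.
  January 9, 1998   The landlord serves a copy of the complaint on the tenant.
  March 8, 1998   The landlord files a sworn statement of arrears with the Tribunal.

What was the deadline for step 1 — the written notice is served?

December 6, 1997

Step 1 runs from October 15, 1997, when the violation is discovered. 52 days after October 15, 1997 is December 6, 1997.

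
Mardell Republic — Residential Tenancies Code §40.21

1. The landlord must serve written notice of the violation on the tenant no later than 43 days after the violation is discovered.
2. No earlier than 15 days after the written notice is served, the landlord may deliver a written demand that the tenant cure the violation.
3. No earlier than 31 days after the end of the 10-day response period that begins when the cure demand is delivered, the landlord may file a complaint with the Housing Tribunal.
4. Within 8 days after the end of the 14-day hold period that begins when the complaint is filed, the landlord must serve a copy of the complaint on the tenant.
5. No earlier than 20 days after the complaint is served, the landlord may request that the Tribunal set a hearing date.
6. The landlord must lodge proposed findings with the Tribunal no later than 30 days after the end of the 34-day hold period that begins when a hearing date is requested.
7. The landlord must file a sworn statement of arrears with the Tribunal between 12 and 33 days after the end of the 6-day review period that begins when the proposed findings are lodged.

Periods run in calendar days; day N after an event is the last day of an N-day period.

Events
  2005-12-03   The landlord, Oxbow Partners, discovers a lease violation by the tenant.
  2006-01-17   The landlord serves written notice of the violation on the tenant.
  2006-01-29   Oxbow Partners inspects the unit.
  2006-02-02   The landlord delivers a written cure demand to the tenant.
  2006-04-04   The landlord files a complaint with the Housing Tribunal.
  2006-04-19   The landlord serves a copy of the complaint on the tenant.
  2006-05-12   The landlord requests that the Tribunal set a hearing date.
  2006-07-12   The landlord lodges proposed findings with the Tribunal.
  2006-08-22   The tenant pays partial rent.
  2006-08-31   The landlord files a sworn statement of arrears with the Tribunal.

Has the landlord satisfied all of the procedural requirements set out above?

No

Step 1 — counting 43 days from 2005-12-03 (when the violation is discovered) gives a deadline of 2006-01-15; 2006-01-17 misses that deadline by 2 days.
Later steps need not be reached.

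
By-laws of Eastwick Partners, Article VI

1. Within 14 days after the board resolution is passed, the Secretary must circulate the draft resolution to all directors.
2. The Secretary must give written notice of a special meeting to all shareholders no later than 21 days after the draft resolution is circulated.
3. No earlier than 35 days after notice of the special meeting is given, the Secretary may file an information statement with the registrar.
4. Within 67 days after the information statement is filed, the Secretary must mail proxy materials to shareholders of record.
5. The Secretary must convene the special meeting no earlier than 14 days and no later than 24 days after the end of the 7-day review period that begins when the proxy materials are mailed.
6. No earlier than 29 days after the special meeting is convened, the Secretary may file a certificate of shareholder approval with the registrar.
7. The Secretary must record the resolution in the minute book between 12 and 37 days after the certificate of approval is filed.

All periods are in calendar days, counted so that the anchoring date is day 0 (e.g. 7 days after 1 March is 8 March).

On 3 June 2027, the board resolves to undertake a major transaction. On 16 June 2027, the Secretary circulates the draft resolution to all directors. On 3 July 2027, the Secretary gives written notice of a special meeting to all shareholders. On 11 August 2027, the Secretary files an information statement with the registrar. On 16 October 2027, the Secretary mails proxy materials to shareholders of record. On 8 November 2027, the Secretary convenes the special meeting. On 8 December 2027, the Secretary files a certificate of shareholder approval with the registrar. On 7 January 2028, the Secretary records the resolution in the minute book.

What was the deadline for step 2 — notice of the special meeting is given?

Step 2 runs from 16 June 2027, when the draft resolution is circulated. 21 days after 16 June 2027 is 7 July 2027.

7 July 2027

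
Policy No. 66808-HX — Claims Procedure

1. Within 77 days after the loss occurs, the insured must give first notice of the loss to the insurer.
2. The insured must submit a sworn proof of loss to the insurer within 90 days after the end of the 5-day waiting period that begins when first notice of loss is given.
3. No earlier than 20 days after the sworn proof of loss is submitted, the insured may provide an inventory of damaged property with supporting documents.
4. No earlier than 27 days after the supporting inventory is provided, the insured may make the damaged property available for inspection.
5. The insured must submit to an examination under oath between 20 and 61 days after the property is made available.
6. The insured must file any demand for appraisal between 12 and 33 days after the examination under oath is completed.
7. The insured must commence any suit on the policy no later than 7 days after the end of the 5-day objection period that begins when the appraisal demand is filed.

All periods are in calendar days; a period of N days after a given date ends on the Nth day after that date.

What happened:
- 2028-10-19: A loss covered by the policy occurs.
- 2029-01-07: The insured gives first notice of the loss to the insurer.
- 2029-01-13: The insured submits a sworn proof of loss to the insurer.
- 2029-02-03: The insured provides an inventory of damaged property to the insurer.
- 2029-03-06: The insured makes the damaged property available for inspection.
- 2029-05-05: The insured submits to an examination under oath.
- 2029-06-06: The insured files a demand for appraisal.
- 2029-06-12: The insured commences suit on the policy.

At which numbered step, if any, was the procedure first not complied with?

Step 1

(1) due by 2028-10-19 + 77 days = 2029-01-04; done 2029-01-07 — 3 days late.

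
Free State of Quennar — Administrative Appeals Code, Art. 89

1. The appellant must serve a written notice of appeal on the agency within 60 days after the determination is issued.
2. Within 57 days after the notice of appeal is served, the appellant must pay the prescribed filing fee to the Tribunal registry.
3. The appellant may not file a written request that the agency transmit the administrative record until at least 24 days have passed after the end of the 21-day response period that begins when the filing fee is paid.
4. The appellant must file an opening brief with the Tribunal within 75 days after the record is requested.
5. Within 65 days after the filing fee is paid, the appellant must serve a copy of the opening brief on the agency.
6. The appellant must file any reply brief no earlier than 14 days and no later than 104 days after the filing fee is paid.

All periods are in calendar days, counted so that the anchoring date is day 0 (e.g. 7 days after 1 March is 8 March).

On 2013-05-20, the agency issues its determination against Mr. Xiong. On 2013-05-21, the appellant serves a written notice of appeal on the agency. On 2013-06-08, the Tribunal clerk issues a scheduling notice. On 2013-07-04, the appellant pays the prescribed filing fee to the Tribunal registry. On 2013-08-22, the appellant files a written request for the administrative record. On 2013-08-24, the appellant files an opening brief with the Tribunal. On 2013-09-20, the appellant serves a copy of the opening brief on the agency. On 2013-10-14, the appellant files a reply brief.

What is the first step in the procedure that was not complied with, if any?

(1) due by 2013-05-20 + 60 days = 2013-07-19; done 2013-05-21 — timely.
(2) due by 2013-05-21 + 57 days = 2013-07-17; completed 2013-07-04, before the deadline.
(3) permitted from 2013-07-25 + 24 days = 2013-08-18 onward; done 2013-08-22 — permitted.
(4) due by 2013-08-22 + 75 days = 2013-11-05; 2013-08-24 is within that limit.
(5) due by 2013-07-04 + 65 days = 2013-09-07; done 2013-09-20 — 13 days late.

Step 5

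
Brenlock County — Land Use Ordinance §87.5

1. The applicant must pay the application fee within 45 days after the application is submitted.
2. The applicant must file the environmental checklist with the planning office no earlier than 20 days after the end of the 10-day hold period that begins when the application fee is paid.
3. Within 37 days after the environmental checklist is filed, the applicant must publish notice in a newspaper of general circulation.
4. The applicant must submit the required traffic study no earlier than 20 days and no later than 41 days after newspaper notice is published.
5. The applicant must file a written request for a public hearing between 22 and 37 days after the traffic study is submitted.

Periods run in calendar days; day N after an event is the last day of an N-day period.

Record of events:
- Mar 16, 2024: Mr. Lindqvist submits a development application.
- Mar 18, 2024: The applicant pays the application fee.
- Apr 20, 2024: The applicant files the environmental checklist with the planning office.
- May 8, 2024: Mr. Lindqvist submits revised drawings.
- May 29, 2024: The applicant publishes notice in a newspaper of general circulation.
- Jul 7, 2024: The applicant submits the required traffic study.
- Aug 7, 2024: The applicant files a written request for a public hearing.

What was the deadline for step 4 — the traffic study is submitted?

Step 4 runs from May 29, 2024, when newspaper notice is published. The window is 20–41 days after May 29, 2024; it closes on Jul 9, 2024.

Jul 9, 2024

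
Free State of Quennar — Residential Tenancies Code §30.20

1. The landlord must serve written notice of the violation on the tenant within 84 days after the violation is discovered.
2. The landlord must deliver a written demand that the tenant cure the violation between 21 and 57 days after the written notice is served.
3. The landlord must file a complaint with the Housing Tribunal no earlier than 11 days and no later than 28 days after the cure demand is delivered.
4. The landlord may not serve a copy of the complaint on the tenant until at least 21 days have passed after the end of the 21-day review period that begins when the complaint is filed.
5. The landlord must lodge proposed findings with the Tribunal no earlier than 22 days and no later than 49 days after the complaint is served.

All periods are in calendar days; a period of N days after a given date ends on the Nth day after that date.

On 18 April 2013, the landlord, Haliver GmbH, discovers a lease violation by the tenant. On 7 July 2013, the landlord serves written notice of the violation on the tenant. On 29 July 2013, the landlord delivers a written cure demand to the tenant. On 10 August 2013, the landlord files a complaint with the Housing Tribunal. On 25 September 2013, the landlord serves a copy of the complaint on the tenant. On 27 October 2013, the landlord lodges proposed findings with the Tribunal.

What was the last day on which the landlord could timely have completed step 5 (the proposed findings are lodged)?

Step 5 runs from 25 September 2013, when the complaint is served. The window is 22–49 days after 25 September 2013; it closes on 13 November 2013.

13 November 2013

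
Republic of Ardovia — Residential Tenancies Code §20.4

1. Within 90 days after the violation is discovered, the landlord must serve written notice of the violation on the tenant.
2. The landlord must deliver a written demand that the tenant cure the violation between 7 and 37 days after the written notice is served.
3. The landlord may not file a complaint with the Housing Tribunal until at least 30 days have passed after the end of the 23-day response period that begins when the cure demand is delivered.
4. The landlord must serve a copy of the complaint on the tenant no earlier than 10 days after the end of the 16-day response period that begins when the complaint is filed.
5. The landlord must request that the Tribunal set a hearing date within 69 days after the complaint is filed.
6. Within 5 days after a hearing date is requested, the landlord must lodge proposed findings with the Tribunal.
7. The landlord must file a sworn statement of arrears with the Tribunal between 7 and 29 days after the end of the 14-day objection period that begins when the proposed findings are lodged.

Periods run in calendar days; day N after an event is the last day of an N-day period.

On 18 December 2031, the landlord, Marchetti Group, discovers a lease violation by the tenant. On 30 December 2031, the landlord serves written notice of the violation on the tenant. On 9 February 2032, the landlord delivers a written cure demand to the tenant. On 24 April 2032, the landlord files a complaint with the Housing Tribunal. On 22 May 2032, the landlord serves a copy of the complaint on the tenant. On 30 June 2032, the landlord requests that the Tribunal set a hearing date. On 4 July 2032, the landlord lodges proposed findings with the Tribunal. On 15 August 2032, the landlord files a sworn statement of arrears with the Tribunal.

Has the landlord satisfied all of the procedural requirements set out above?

Step 1 — counting 90 days from 18 December 2031 (when the violation is discovered) gives a deadline of 17 March 2032; 30 December 2031 is within that limit.
Step 2 — 7 and 37 days from 30 December 2031 (when the written notice is served) are 6 January 2032 and 5 February 2032 respectively; 9 February 2032 is 4 days past the end of the window.
The analysis stops there.

No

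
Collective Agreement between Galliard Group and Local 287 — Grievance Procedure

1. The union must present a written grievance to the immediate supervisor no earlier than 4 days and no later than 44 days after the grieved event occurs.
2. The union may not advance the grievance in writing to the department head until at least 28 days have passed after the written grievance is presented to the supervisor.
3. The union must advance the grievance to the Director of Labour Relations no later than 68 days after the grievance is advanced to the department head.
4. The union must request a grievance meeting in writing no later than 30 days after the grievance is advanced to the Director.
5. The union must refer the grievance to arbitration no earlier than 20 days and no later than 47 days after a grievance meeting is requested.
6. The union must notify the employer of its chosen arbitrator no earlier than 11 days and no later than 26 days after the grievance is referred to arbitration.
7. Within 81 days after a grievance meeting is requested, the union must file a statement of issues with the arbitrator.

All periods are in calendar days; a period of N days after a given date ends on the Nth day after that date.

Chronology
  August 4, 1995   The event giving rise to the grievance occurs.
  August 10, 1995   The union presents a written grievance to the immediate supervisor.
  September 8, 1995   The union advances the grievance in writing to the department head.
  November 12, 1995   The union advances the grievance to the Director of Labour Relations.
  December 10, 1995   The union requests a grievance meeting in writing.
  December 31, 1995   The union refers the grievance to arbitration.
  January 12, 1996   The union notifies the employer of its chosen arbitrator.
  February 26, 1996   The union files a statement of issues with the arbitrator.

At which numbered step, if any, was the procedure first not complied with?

None — every step was satisfied

Step 1 — 4 and 44 days from August 4, 1995 (when the grieved event occurs) are August 8, 1995 and September 17, 1995 respectively; August 10, 1995 falls inside that range.
Step 2 — must wait 28 days from August 10, 1995 (when the written grievance is presented to the supervisor), so not before September 7, 1995; done September 8, 1995 — permitted.
Step 3 — counting 68 days from September 8, 1995 (when the grievance is advanced to the department head) gives a deadline of November 15, 1995; done November 12, 1995 — timely.
Step 4 — counting 30 days from November 12, 1995 (when the grievance is advanced to the Director) gives a deadline of December 12, 1995; December 10, 1995 is within that limit.
Step 5 — 20 and 47 days from December 10, 1995 (when a grievance meeting is requested) are December 30, 1995 and January 26, 1996 respectively; done December 31, 1995 — within the window.
Step 6 — 11 and 26 days from December 31, 1995 (when the grievance is referred to arbitration) are January 11, 1996 and January 26, 1996 respectively; January 12, 1996 falls inside that range.
Step 7 — counting 81 days from December 10, 1995 (when a grievance meeting is requested) gives a deadline of February 29, 1996; February 26, 1996 is within that limit.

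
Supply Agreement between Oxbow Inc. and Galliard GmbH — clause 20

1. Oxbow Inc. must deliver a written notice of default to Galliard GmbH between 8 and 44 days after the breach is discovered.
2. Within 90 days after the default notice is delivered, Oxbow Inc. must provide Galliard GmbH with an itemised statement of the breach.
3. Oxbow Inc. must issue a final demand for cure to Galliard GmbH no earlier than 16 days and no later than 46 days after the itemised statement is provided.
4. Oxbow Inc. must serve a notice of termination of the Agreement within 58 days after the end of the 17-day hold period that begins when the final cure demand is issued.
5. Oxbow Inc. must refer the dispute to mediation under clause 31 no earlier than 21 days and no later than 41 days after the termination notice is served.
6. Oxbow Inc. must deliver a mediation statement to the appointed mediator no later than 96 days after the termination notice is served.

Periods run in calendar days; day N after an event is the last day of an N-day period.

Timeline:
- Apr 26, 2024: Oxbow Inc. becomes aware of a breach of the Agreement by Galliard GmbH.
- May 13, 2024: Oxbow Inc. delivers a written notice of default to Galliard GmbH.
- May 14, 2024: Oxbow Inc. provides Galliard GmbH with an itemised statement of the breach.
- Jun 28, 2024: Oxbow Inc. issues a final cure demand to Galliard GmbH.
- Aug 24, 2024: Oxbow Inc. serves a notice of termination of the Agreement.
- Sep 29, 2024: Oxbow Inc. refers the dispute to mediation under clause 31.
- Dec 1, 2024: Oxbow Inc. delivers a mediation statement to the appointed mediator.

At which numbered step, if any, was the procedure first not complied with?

Step 6

(1) the permitted window runs from Apr 26, 2024 + 8 = May 4, 2024 to Apr 26, 2024 + 44 = Jun 9, 2024; done May 13, 2024, which is between those dates.
(2) due by May 13, 2024 + 90 days = Aug 11, 2024; done May 14, 2024 — timely.
(3) the permitted window runs from May 14, 2024 + 16 = May 30, 2024 to May 14, 2024 + 46 = Jun 29, 2024; Jun 28, 2024 falls inside that range.
(4) due by Jul 15, 2024 + 58 days = Sep 11, 2024; done Aug 24, 2024 — timely.
(5) the permitted window runs from Aug 24, 2024 + 21 = Sep 14, 2024 to Aug 24, 2024 + 41 = Oct 4, 2024; Sep 29, 2024 falls inside that range.
(6) due by Aug 24, 2024 + 96 days = Nov 28, 2024; done Dec 1, 2024 — 3 days late.
That is the first point of non-compliance.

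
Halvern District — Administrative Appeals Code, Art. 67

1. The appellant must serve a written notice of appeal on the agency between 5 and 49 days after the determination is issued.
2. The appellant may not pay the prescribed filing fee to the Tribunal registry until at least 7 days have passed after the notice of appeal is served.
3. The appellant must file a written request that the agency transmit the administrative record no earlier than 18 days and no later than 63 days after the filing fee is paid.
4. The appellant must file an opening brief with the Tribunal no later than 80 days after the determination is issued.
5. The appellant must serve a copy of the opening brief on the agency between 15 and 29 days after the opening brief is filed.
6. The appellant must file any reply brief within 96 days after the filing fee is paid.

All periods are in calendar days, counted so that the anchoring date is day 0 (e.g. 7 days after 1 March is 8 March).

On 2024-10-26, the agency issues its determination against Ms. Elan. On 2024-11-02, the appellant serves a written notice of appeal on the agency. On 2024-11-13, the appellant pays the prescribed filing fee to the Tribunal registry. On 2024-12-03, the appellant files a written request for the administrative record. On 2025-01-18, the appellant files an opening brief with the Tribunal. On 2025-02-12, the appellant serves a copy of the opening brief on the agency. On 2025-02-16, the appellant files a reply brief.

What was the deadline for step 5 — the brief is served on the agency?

Step 5 runs from 2025-01-18, when the opening brief is filed. The window is 15–29 days after 2025-01-18; it closes on 2025-02-16.

2025-02-16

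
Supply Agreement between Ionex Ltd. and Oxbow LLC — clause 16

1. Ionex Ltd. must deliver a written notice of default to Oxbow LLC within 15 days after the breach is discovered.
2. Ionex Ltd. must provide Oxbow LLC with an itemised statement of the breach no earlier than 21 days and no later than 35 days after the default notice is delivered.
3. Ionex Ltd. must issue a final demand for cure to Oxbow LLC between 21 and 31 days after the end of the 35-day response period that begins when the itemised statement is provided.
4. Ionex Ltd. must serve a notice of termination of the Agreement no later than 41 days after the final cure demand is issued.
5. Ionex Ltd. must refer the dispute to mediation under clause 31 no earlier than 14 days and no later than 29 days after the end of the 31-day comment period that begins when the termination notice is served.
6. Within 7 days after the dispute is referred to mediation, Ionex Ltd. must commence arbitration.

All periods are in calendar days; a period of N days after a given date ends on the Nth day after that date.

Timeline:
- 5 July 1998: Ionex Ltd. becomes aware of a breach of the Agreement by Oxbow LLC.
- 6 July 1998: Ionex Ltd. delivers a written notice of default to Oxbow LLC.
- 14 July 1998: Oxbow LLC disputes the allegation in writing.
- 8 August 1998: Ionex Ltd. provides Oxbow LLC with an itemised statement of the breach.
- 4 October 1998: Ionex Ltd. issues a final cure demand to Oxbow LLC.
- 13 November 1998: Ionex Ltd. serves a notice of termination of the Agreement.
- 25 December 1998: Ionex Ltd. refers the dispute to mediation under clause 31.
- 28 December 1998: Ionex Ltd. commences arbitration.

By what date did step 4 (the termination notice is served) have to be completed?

Step 4 runs from 4 October 1998, when the final cure demand is issued. 41 days after 4 October 1998 is 14 November 1998.

14 November 1998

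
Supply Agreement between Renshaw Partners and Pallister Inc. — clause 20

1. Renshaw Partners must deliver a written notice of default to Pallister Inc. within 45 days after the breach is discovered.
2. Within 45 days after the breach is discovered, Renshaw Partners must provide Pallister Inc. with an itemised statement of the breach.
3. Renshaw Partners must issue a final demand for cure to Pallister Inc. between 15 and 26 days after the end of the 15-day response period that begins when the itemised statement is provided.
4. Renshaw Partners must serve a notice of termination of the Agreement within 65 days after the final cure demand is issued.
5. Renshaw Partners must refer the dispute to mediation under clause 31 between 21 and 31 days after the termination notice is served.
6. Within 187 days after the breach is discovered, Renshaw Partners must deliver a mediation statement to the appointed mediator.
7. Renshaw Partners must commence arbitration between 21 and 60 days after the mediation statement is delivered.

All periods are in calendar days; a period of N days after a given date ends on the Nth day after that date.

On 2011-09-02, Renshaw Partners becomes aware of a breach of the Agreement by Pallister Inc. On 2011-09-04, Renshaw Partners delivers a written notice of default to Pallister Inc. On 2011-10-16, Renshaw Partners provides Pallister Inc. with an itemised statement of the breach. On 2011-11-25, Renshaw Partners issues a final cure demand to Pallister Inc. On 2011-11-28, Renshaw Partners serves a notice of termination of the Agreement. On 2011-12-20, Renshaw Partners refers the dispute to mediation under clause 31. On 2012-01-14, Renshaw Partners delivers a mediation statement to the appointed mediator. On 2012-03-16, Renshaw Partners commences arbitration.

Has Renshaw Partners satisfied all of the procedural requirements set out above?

(1) due by 2011-09-02 + 45 days = 2011-10-17; completed 2011-09-04, before the deadline.
(2) due by 2011-09-02 + 45 days = 2011-10-17; completed 2011-10-16, before the deadline.
(3) the permitted window runs from 2011-10-31 + 15 = 2011-11-15 to 2011-10-31 + 26 = 2011-11-26; done 2011-11-25 — within the window.
(4) due by 2011-11-25 + 65 days = 2012-01-29; 2011-11-28 is within that limit.
(5) the permitted window runs from 2011-11-28 + 21 = 2011-12-19 to 2011-11-28 + 31 = 2011-12-29; done 2011-12-20, which is between those dates.
(6) due by 2011-09-02 + 187 days = 2012-03-07; completed 2012-01-14, before the deadline.
(7) the permitted window runs from 2012-01-14 + 21 = 2012-02-04 to 2012-01-14 + 60 = 2012-03-14; done 2012-03-16 — 2 days after the window closed.
The procedure was therefore not followed at step 7.

No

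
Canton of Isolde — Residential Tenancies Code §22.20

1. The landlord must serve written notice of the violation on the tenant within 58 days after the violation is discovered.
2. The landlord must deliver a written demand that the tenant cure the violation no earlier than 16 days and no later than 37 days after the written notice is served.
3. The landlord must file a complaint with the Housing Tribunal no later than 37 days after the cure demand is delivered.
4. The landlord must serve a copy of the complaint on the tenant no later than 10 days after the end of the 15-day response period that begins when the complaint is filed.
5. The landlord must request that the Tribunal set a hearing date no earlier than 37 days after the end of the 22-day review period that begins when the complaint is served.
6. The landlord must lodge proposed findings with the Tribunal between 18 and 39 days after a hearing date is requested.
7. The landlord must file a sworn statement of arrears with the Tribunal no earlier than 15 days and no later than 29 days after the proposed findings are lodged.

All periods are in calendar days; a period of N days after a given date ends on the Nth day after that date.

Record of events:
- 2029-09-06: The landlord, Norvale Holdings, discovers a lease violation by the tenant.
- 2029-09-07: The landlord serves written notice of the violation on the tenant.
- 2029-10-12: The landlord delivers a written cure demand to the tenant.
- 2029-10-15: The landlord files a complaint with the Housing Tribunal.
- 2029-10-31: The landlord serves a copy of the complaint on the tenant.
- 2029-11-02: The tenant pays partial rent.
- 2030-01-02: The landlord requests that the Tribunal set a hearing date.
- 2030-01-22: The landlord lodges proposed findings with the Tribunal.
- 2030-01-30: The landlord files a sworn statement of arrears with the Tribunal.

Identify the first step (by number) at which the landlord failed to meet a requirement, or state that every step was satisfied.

Step 1 — counting 58 days from 2029-09-06 (when the violation is discovered) gives a deadline of 2029-11-03; completed 2029-09-07, before the deadline.
Step 2 — 16 and 37 days from 2029-09-07 (when the written notice is served) are 2029-09-23 and 2029-10-14 respectively; done 2029-10-12, which is between those dates.
Step 3 — counting 37 days from 2029-10-12 (when the cure demand is delivered) gives a deadline of 2029-11-18; 2029-10-15 is within that limit.
Step 4 — counting 10 days from 2029-10-30 (end of the 15-day response period, which began when the complaint is filed on 2029-10-15) gives a deadline of 2029-11-09; done 2029-10-31 — timely.
Step 5 — must wait 37 days from 2029-11-22 (end of the 22-day review period, which began when the complaint is served on 2029-10-31), so not before 2029-12-29; 2030-01-02 is on or after that date.
Step 6 — 18 and 39 days from 2030-01-02 (when a hearing date is requested) are 2030-01-20 and 2030-02-10 respectively; 2030-01-22 falls inside that range.
Step 7 — 15 and 29 days from 2030-01-22 (when the proposed findings are lodged) are 2030-02-06 and 2030-02-20 respectively; done 2030-01-30 — 7 days before the window opened.
Later steps need not be reached.

Step 7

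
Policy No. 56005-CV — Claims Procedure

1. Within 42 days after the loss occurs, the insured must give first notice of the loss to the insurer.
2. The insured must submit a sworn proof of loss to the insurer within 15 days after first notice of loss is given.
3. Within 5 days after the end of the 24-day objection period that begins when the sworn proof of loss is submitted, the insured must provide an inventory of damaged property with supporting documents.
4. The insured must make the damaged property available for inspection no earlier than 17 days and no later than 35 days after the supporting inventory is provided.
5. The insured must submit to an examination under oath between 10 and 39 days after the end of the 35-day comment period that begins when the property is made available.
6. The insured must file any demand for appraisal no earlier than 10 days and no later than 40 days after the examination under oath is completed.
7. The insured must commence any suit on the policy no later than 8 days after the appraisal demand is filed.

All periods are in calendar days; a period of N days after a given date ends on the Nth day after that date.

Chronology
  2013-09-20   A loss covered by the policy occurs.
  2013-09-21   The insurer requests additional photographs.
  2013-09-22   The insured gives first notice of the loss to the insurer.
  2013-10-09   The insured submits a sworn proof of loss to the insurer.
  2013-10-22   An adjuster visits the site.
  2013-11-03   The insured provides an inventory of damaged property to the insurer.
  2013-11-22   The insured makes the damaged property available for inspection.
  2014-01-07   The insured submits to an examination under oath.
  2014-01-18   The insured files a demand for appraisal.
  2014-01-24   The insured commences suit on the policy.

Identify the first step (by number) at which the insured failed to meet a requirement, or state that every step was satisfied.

Step 1 — counting 42 days from 2013-09-20 (when the loss occurs) gives a deadline of 2013-11-01; done 2013-09-22 — timely.
Step 2 — counting 15 days from 2013-09-22 (when first notice of loss is given) gives a deadline of 2013-10-07; 2013-10-09 misses that deadline by 2 days.
Later steps need not be reached.

Step 2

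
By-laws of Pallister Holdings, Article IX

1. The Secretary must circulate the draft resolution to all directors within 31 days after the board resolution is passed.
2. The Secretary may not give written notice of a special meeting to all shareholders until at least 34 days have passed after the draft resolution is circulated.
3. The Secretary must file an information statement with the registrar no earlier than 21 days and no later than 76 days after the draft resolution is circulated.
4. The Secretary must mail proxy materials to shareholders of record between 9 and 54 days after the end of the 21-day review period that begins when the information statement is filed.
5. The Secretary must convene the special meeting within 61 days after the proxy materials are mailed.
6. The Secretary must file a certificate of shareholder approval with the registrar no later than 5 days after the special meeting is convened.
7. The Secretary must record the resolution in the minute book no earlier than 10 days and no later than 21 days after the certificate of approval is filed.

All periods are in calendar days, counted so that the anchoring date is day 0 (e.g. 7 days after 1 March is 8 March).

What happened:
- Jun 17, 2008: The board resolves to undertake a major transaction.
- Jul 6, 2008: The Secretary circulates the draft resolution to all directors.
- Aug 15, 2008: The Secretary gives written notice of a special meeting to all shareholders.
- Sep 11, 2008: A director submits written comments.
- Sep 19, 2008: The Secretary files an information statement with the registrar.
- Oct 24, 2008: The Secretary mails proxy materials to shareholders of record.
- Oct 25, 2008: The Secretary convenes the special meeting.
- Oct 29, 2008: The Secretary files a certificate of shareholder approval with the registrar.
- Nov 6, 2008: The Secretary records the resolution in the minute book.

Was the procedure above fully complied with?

(1) due by Jun 17, 2008 + 31 days = Jul 18, 2008; completed Jul 6, 2008, before the deadline.
(2) permitted from Jul 6, 2008 + 34 days = Aug 9, 2008 onward; done Aug 15, 2008, after the minimum wait.
(3) the permitted window runs from Jul 6, 2008 + 21 = Jul 27, 2008 to Jul 6, 2008 + 76 = Sep 20, 2008; done Sep 19, 2008 — within the window.
(4) the permitted window runs from Oct 10, 2008 + 9 = Oct 19, 2008 to Oct 10, 2008 + 54 = Dec 3, 2008; done Oct 24, 2008, which is between those dates.
(5) due by Oct 24, 2008 + 61 days = Dec 24, 2008; done Oct 25, 2008 — timely.
(6) due by Oct 25, 2008 + 5 days = Oct 30, 2008; done Oct 29, 2008 — timely.
(7) the permitted window runs from Oct 29, 2008 + 10 = Nov 8, 2008 to Oct 29, 2008 + 21 = Nov 19, 2008; done Nov 6, 2008 — 2 days before the window opened.

No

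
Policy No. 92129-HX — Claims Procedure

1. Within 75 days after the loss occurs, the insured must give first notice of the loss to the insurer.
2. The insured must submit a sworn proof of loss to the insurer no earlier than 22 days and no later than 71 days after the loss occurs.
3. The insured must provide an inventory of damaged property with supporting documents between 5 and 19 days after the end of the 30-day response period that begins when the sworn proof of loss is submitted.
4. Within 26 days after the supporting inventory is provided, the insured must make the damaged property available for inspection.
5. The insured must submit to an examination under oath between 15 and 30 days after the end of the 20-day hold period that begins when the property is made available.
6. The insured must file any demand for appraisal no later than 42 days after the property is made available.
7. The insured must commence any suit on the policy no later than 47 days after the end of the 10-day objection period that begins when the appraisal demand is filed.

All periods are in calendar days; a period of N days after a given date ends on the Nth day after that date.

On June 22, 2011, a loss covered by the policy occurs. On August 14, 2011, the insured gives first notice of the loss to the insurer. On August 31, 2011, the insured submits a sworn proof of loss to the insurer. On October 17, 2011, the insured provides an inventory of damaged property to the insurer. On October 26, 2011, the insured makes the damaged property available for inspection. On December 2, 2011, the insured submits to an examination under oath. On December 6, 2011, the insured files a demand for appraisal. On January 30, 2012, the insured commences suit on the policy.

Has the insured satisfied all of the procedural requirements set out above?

Step 1: 75 days after June 22, 2011 (when the loss occurs) is September 5, 2011; done August 14, 2011 — timely.
Step 2: the window is 22–71 days after June 22, 2011 (when the loss occurs), so July 14, 2011 through September 1, 2011; done August 31, 2011 — within the window.
Step 3: the window is 5–19 days after September 30, 2011 (end of the 30-day response period, which began when the sworn proof of loss is submitted on August 31, 2011), so October 5, 2011 through October 19, 2011; done October 17, 2011, which is between those dates.
Step 4: 26 days after October 17, 2011 (when the supporting inventory is provided) is November 12, 2011; done October 26, 2011 — timely.
Step 5: the window is 15–30 days after November 15, 2011 (end of the 20-day hold period, which began when the property is made available on October 26, 2011), so November 30, 2011 through December 15, 2011; done December 2, 2011, which is between those dates.
Step 6: 42 days after October 26, 2011 (when the property is made available) is December 7, 2011; December 6, 2011 is within that limit.
Step 7: 47 days after December 16, 2011 (end of the 10-day objection period, which began when the appraisal demand is filed on December 6, 2011) is February 1, 2012; completed January 30, 2012, before the deadline.

Yes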